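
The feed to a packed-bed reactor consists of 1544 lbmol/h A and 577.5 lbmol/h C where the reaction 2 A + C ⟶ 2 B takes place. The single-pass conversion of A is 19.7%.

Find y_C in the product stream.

0.216

A reacted = 0.197 × 1544 = 304.2 lbmol/h; ν_A = −2, so ξ = 304.2/2 = 152.1 lbmol/h.
Outlet amounts (n = n₀ + ν ξ):
  A: 1544 − 2(152.1) = 1240
  C: 577.5 − 1(152.1) = 425.4
  B: 0 + 2(152.1) = 304.2
Total out = 1969 lbmol/h; y_C = 425.4 / 1969 = 0.216.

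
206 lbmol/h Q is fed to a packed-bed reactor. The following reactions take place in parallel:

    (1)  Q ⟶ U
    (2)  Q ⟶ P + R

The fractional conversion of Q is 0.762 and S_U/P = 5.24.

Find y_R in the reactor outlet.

Conversion of Q: Q consumed = 0.762 × 206 = 157 lbmol/h = 1ξ₁ + 1ξ₂.
Selectivity: 1ξ₁ / (1ξ₂) = 5.24 → ξ₁ = 5.24 ξ₂.
Substitute: (1·5.24 + 1) ξ₂ = 157 → ξ₂ = 25.16 lbmol/h, ξ₁ = 131.8 lbmol/h.
Outlet amounts (n = n₀ + Σ ν·ξ):
  Q: 206 − 1(131.8) − 1(25.16) = 49.03
  U: 0 + 1(131.8) = 131.8
  P: 0 + 1(25.16) = 25.16
  R: 0 + 1(25.16) = 25.16
Total out = 231.2 lbmol/h; y_R = 25.16 / 231.2 = 0.1088.

0.109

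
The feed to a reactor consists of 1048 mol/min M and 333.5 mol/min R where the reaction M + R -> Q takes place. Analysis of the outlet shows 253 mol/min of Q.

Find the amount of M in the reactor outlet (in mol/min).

795 mol/min

For Q: n = n₀ + 1ξ → 253 = 0 + 1ξ, giving ξ = 253 mol/min.
Outlet amounts (n = n₀ + ν ξ):
  M: 1048 − 1(253) = 795
  R: 333.5 − 1(253) = 80.5
  Q: 0 + 1(253) = 253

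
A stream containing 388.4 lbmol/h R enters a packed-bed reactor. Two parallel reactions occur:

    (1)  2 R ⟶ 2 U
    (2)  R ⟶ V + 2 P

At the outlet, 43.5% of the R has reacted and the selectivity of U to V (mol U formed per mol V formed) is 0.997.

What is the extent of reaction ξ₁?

ξ₁ = 42.2 lbmol/h

Conversion of R: R consumed = 0.435 × 388.4 = 169 lbmol/h = 2ξ₁ + 1ξ₂.
Selectivity: 2ξ₁ / (1ξ₂) = 0.997 → ξ₁ = 0.4985 ξ₂.
Substitute: (2·0.4985 + 1) ξ₂ = 169 → ξ₂ = 84.6 lbmol/h, ξ₁ = 42.18 lbmol/h.
Outlet amounts (n = n₀ + Σ ν·ξ):
  R: 388.4 − 2(42.18) − 1(84.6) = 219.4
  U: 0 + 2(42.18) = 84.35
  V: 0 + 1(84.6) = 84.6
  P: 0 + 2(84.6) = 169.2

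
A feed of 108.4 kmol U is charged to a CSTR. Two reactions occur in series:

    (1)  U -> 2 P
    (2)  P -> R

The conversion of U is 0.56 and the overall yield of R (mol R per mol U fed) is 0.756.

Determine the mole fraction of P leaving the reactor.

0.233

Conversion of U: U consumed = 1ξ₁ = 0.56 × 108.4 → ξ₁ = 60.7 kmol.
Yield of R: 1ξ₂ / 108.4 = 0.756 → ξ₂ = 81.95 kmol.
Outlet amounts (n = n₀ + Σ ν·ξ):
  U: 108.4 − 1(60.7) = 47.7
  P: 0 + 2(60.7) − 1(81.95) = 39.46
  R: 0 + 1(81.95) = 81.95
Total out = 169.1 kmol; y_P = 39.46 / 169.1 = 0.2333.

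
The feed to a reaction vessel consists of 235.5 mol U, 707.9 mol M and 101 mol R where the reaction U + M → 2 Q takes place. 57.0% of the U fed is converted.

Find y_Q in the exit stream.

0.257

U reacted = 0.57 × 235.5 = 134.2 mol; ν_U = −1, so ξ = 134.2/1 = 134.2 mol.
Outlet amounts (n = n₀ + ν ξ):
  U: 235.5 − 1(134.2) = 101.3
  M: 707.9 − 1(134.2) = 573.7
  Q: 0 + 2(134.2) = 268.5
  R: 101 (inert)
Total out = 1044 mol; y_Q = 268.5 / 1044 = 0.2571.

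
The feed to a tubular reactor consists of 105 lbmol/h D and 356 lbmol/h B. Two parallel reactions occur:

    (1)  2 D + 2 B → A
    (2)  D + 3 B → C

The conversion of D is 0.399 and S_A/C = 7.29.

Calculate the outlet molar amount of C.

Conversion of D: D consumed = 0.399 × 105 = 41.9 lbmol/h = 2ξ₁ + 1ξ₂.
Selectivity: 1ξ₁ / (1ξ₂) = 7.29 → ξ₁ = 7.29 ξ₂.
Substitute: (2·7.29 + 1) ξ₂ = 41.9 → ξ₂ = 2.689 lbmol/h, ξ₁ = 19.6 lbmol/h.
Outlet amounts (n = n₀ + Σ ν·ξ):
  D: 105 − 2(19.6) − 1(2.689) = 63.1
  B: 356 − 2(19.6) − 3(2.689) = 308.7
  A: 0 + 1(19.6) = 19.6
  C: 0 + 1(2.689) = 2.689

2.69 lbmol/h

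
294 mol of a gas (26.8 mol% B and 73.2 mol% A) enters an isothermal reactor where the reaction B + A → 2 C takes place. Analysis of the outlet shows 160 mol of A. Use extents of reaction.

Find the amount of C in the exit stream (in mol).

For A: n = n₀ − 1ξ → 160 = 215.2 − 1ξ, giving ξ = 55.21 mol.
Outlet amounts (n = n₀ + ν ξ):
  B: 78.79 − 1(55.21) = 23.58
  A: 215.2 − 1(55.21) = 160
  C: 0 + 2(55.21) = 110.4

110 mol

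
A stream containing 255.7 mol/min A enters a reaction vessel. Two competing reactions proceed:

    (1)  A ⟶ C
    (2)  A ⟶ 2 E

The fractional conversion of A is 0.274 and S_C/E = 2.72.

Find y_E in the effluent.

Conversion of A: A consumed = 0.274 × 255.7 = 70.06 mol/min = 1ξ₁ + 1ξ₂.
Selectivity: 1ξ₁ / (2ξ₂) = 2.72 → ξ₁ = 5.44 ξ₂.
Substitute: (1·5.44 + 1) ξ₂ = 70.06 → ξ₂ = 10.88 mol/min, ξ₁ = 59.18 mol/min.
Outlet amounts (n = n₀ + Σ ν·ξ):
  A: 255.7 − 1(59.18) − 1(10.88) = 185.6
  C: 0 + 1(59.18) = 59.18
  E: 0 + 2(10.88) = 21.76
Total out = 266.6 mol/min; y_E = 21.76 / 266.6 = 0.08162.

0.0816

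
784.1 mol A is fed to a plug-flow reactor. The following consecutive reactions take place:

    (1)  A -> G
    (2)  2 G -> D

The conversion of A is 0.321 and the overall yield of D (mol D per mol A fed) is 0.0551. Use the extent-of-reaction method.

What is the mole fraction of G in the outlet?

0.223

Conversion of A: A consumed = 1ξ₁ = 0.321 × 784.1 → ξ₁ = 251.7 mol.
Yield of D: 1ξ₂ / 784.1 = 0.0551 → ξ₂ = 43.2 mol.
Outlet amounts (n = n₀ + Σ ν·ξ):
  A: 784.1 − 1(251.7) = 532.4
  G: 0 + 1(251.7) − 2(43.2) = 165.3
  D: 0 + 1(43.2) = 43.2
Total out = 740.9 mol; y_G = 165.3 / 740.9 = 0.2231.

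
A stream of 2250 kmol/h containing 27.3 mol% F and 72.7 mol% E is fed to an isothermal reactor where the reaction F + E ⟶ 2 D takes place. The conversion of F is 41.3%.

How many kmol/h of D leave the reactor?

507 kmol/h

F reacted = 0.413 × 614.2 = 253.7 kmol/h; ν_F = −1, so ξ = 253.7/1 = 253.7 kmol/h.
Outlet amounts (n = n₀ + ν ξ):
  F: 614.2 − 1(253.7) = 360.6
  E: 1636 − 1(253.7) = 1382
  D: 0 + 2(253.7) = 507.4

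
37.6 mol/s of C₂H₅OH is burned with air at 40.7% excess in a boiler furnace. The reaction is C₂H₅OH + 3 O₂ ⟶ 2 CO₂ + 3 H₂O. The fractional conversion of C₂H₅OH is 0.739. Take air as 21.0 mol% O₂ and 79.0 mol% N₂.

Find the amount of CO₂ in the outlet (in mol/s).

Stoichiometric O₂ = 3 × 37.6 = 112.8 mol/s; O₂ fed = 112.8 × 1.407 = 158.7 mol/s.
N₂ fed = 158.7 × 79/21 = 597.1 mol/s.
Fuel reacted = 0.739 × 37.6 → ξ = 27.79 mol/s.
Outlet (n = n₀ + ν ξ):
  C₂H₅OH: 37.6 − 1(27.79) = 9.814
  O₂: 158.7 − 3(27.79) = 75.35
  N₂: 597.1 (inert)
  CO₂: 0 + 2(27.79) = 55.57
  H₂O: 0 + 3(27.79) = 83.36

55.6 mol/s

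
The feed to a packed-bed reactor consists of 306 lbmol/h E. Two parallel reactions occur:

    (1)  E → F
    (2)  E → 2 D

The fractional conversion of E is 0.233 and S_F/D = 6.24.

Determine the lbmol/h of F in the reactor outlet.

66 lbmol/h

Conversion of E: E consumed = 0.233 × 306 = 71.3 lbmol/h = 1ξ₁ + 1ξ₂.
Selectivity: 1ξ₁ / (2ξ₂) = 6.24 → ξ₁ = 12.48 ξ₂.
Substitute: (1·12.48 + 1) ξ₂ = 71.3 → ξ₂ = 5.289 lbmol/h, ξ₁ = 66.01 lbmol/h.
Outlet amounts (n = n₀ + Σ ν·ξ):
  E: 306 − 1(66.01) − 1(5.289) = 234.7
  F: 0 + 1(66.01) = 66.01
  D: 0 + 2(5.289) = 10.58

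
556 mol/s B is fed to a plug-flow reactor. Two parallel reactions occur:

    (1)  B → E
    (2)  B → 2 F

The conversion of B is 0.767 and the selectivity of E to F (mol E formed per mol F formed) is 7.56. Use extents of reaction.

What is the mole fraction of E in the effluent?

0.687

Conversion of B: B consumed = 0.767 × 556 = 426.5 mol/s = 1ξ₁ + 1ξ₂.
Selectivity: 1ξ₁ / (2ξ₂) = 7.56 → ξ₁ = 15.12 ξ₂.
Substitute: (1·15.12 + 1) ξ₂ = 426.5 → ξ₂ = 26.45 mol/s, ξ₁ = 400 mol/s.
Outlet amounts (n = n₀ + Σ ν·ξ):
  B: 556 − 1(400) − 1(26.45) = 129.5
  E: 0 + 1(400) = 400
  F: 0 + 2(26.45) = 52.91
Total out = 582.5 mol/s; y_E = 400 / 582.5 = 0.6867.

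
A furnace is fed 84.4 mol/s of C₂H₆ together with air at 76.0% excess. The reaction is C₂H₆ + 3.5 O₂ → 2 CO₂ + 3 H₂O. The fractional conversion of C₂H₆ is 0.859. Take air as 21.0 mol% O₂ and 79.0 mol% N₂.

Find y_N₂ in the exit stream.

Stoichiometric O₂ = 3.5 × 84.4 = 295.4 mol/s; O₂ fed = 295.4 × 1.760 = 519.9 mol/s.
N₂ fed = 519.9 × 79/21 = 1956 mol/s.
Fuel reacted = 0.859 × 84.4 → ξ = 72.5 mol/s.
Outlet (n = n₀ + ν ξ):
  C₂H₆: 84.4 − 1(72.5) = 11.9
  O₂: 519.9 − 3.5(72.5) = 266.2
  N₂: 1956 (inert)
  CO₂: 0 + 2(72.5) = 145
  H₂O: 0 + 3(72.5) = 217.5
Total out = 2596 mol/s; y_N₂ = 1956 / 2596 = 0.7533.

0.753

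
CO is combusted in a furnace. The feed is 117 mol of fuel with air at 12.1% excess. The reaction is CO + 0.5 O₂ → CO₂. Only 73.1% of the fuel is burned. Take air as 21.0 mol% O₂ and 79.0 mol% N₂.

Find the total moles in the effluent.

387 mol

Stoichiometric O₂ = 0.5 × 117 = 58.5 mol; O₂ fed = 58.5 × 1.121 = 65.58 mol.
N₂ fed = 65.58 × 79/21 = 246.7 mol.
Fuel reacted = 0.731 × 117 → ξ = 85.53 mol.
Outlet (n = n₀ + ν ξ):
  CO: 117 − 1(85.53) = 31.47
  O₂: 65.58 − 0.5(85.53) = 22.82
  N₂: 246.7 (inert)
  CO₂: 0 + 1(85.53) = 85.53
Total out = 31.47 + 22.82 + 246.7 + 85.53 = 386.5 mol.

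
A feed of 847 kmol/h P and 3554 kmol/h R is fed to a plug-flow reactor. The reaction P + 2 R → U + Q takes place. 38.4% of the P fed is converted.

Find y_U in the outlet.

0.0798

P reacted = 0.384 × 847 = 325.2 kmol/h; ν_P = −1, so ξ = 325.2/1 = 325.2 kmol/h.
Outlet amounts (n = n₀ + ν ξ):
  P: 847 − 1(325.2) = 521.8
  R: 3554 − 2(325.2) = 2904
  U: 0 + 1(325.2) = 325.2
  Q: 0 + 1(325.2) = 325.2
Total out = 4076 kmol/h; y_U = 325.2 / 4076 = 0.0798.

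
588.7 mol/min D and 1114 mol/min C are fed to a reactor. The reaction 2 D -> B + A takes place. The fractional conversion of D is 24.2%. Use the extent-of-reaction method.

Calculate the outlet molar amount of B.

71.2 mol/min

D reacted = 0.242 × 588.7 = 142.5 mol/min; ν_D = −2, so ξ = 142.5/2 = 71.23 mol/min.
Outlet amounts (n = n₀ + ν ξ):
  D: 588.7 − 2(71.23) = 446.2
  B: 0 + 1(71.23) = 71.23
  A: 0 + 1(71.23) = 71.23
  C: 1114 (inert)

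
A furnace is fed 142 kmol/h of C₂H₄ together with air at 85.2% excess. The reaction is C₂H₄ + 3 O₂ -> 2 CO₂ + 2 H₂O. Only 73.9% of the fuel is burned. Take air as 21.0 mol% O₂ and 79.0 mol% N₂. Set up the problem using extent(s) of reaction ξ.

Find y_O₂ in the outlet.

0.122

Stoichiometric O₂ = 3 × 142 = 426 kmol/h; O₂ fed = 426 × 1.852 = 789 kmol/h.
N₂ fed = 789 × 79/21 = 2968 kmol/h.
Fuel reacted = 0.739 × 142 → ξ = 104.9 kmol/h.
Outlet (n = n₀ + ν ξ):
  C₂H₄: 142 − 1(104.9) = 37.06
  O₂: 789 − 3(104.9) = 474.1
  N₂: 2968 (inert)
  CO₂: 0 + 2(104.9) = 209.9
  H₂O: 0 + 2(104.9) = 209.9
Total out = 3899 kmol/h; y_O₂ = 474.1 / 3899 = 0.1216.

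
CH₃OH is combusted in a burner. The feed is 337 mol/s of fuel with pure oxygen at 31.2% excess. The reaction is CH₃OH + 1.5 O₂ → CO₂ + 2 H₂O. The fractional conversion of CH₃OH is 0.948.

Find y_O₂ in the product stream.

Stoichiometric O₂ = 1.5 × 337 = 505.5 mol/s; O₂ fed = 505.5 × 1.312 = 663.2 mol/s.
Fuel reacted = 0.948 × 337 → ξ = 319.5 mol/s.
Outlet (n = n₀ + ν ξ):
  CH₃OH: 337 − 1(319.5) = 17.52
  O₂: 663.2 − 1.5(319.5) = 184
  CO₂: 0 + 1(319.5) = 319.5
  H₂O: 0 + 2(319.5) = 639
Total out = 1160 mol/s; y_O₂ = 184 / 1160 = 0.1586.

0.159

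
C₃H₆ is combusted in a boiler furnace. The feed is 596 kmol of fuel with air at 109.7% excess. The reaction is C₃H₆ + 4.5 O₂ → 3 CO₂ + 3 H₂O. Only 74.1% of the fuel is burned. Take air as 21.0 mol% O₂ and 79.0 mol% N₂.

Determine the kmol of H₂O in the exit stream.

1320 kmol

Stoichiometric O₂ = 4.5 × 596 = 2682 kmol; O₂ fed = 2682 × 2.097 = 5624 kmol.
N₂ fed = 5624 × 79/21 = 21160 kmol.
Fuel reacted = 0.741 × 596 → ξ = 441.6 kmol.
Outlet (n = n₀ + ν ξ):
  C₃H₆: 596 − 1(441.6) = 154.4
  O₂: 5624 − 4.5(441.6) = 3637
  N₂: 21160 (inert)
  CO₂: 0 + 3(441.6) = 1325
  H₂O: 0 + 3(441.6) = 1325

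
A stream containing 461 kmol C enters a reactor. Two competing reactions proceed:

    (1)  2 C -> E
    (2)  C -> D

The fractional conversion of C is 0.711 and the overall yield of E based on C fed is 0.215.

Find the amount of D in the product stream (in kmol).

Yield of E: 1ξ₁ / 461 = 0.215 → ξ₁ = 99.11 kmol.
Conversion of C: 2ξ₁ + 1ξ₂ = 0.711 × 461 = 327.8 → ξ₂ = 129.5 kmol.
Outlet amounts (n = n₀ + Σ ν·ξ):
  C: 461 − 2(99.11) − 1(129.5) = 133.2
  E: 0 + 1(99.11) = 99.11
  D: 0 + 1(129.5) = 129.5

130 kmol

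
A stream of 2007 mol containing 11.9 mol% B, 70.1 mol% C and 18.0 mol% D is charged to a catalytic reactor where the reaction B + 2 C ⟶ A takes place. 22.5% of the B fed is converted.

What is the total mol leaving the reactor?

B reacted = 0.225 × 238.8 = 53.74 mol; ν_B = −1, so ξ = 53.74/1 = 53.74 mol.
Outlet amounts (n = n₀ + ν ξ):
  B: 238.8 − 1(53.74) = 185.1
  C: 1407 − 2(53.74) = 1299
  A: 0 + 1(53.74) = 53.74
  D: 361.3 (inert)
Total out = 185.1 + 1299 + 53.74 + 361.3 = 1900 mol.

1900 mol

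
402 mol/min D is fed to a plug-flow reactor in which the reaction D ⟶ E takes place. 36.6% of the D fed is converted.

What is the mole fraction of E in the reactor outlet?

D reacted = 0.366 × 402 = 147.1 mol/min; ν_D = −1, so ξ = 147.1/1 = 147.1 mol/min.
Outlet amounts (n = n₀ + ν ξ):
  D: 402 − 1(147.1) = 254.9
  E: 0 + 1(147.1) = 147.1
Total out = 402 mol/min; y_E = 147.1 / 402 = 0.366.

0.366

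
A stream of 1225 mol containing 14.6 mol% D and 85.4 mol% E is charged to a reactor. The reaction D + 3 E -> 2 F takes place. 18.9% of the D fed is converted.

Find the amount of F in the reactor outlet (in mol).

67.6 mol

D reacted = 0.189 × 178.8 = 33.8 mol; ν_D = −1, so ξ = 33.8/1 = 33.8 mol.
Outlet amounts (n = n₀ + ν ξ):
  D: 178.8 − 1(33.8) = 145
  E: 1046 − 3(33.8) = 944.7
  F: 0 + 2(33.8) = 67.61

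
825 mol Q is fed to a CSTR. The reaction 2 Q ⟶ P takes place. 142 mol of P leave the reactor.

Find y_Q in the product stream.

For P: n = n₀ + 1ξ → 142 = 0 + 1ξ, giving ξ = 142 mol.
Outlet amounts (n = n₀ + ν ξ):
  Q: 825 − 2(142) = 541
  P: 0 + 1(142) = 142
Total out = 683 mol; y_Q = 541 / 683 = 0.7921.

0.792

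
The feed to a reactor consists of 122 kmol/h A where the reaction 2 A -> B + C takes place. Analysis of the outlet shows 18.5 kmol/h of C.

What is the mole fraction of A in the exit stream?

For C: n = n₀ + 1ξ → 18.5 = 0 + 1ξ, giving ξ = 18.5 kmol/h.
Outlet amounts (n = n₀ + ν ξ):
  A: 122 − 2(18.5) = 85
  B: 0 + 1(18.5) = 18.5
  C: 0 + 1(18.5) = 18.5
Total out = 122 kmol/h; y_A = 85 / 122 = 0.6967.

0.697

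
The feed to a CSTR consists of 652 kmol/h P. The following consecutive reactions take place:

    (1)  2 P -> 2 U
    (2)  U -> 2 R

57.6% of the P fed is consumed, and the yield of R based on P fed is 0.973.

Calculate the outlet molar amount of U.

Conversion of P: P consumed = 2ξ₁ = 0.576 × 652 → ξ₁ = 187.8 kmol/h.
Yield of R: 2ξ₂ / 652 = 0.973 → ξ₂ = 317.2 kmol/h.
Outlet amounts (n = n₀ + Σ ν·ξ):
  P: 652 − 2(187.8) = 276.4
  U: 0 + 2(187.8) − 1(317.2) = 58.35
  R: 0 + 2(317.2) = 634.4

58.4 kmol/h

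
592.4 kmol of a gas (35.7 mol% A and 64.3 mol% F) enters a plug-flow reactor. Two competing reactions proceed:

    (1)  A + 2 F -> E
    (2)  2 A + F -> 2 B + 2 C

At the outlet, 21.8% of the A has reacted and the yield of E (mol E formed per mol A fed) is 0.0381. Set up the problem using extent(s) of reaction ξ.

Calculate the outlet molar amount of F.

Yield of E: 1ξ₁ / 211.5 = 0.0381 → ξ₁ = 8.058 kmol.
Conversion of A: 1ξ₁ + 2ξ₂ = 0.218 × 211.5 = 46.1 → ξ₂ = 19.02 kmol.
Outlet amounts (n = n₀ + Σ ν·ξ):
  A: 211.5 − 1(8.058) − 2(19.02) = 165.4
  F: 380.9 − 2(8.058) − 1(19.02) = 345.8
  E: 0 + 1(8.058) = 8.058
  B: 0 + 2(19.02) = 38.05
  C: 0 + 2(19.02) = 38.05

346 kmol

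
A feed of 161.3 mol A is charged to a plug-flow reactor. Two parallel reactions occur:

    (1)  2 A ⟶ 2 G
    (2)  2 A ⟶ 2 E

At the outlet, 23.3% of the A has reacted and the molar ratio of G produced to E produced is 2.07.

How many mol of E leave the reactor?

Conversion of A: A consumed = 0.233 × 161.3 = 37.58 mol = 2ξ₁ + 2ξ₂.
Selectivity: 2ξ₁ / (2ξ₂) = 2.07 → ξ₁ = 2.07 ξ₂.
Substitute: (2·2.07 + 2) ξ₂ = 37.58 → ξ₂ = 6.121 mol, ξ₁ = 12.67 mol.
Outlet amounts (n = n₀ + Σ ν·ξ):
  A: 161.3 − 2(12.67) − 2(6.121) = 123.7
  G: 0 + 2(12.67) = 25.34
  E: 0 + 2(6.121) = 12.24

12.2 mol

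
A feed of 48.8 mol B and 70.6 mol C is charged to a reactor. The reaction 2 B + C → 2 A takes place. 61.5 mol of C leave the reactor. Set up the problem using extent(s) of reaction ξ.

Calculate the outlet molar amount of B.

30.6 mol

For C: n = n₀ − 1ξ → 61.5 = 70.6 − 1ξ, giving ξ = 9.1 mol.
Outlet amounts (n = n₀ + ν ξ):
  B: 48.8 − 2(9.1) = 30.6
  C: 70.6 − 1(9.1) = 61.5
  A: 0 + 2(9.1) = 18.2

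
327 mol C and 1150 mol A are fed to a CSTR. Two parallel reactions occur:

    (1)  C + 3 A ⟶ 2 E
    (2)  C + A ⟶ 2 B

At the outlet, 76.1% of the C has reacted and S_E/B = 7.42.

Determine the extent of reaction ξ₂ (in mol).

Conversion of C: C consumed = 0.761 × 327 = 248.8 mol = 1ξ₁ + 1ξ₂.
Selectivity: 2ξ₁ / (2ξ₂) = 7.42 → ξ₁ = 7.42 ξ₂.
Substitute: (1·7.42 + 1) ξ₂ = 248.8 → ξ₂ = 29.55 mol, ξ₁ = 219.3 mol.
Outlet amounts (n = n₀ + Σ ν·ξ):
  C: 327 − 1(219.3) − 1(29.55) = 78.15
  A: 1150 − 3(219.3) − 1(29.55) = 462.6
  E: 0 + 2(219.3) = 438.6
  B: 0 + 2(29.55) = 59.11

ξ₂ = 29.6 mol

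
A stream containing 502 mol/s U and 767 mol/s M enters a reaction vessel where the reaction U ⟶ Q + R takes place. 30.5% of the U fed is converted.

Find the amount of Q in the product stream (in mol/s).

U reacted = 0.305 × 502 = 153.1 mol/s; ν_U = −1, so ξ = 153.1/1 = 153.1 mol/s.
Outlet amounts (n = n₀ + ν ξ):
  U: 502 − 1(153.1) = 348.9
  Q: 0 + 1(153.1) = 153.1
  R: 0 + 1(153.1) = 153.1
  M: 767 (inert)

153 mol/s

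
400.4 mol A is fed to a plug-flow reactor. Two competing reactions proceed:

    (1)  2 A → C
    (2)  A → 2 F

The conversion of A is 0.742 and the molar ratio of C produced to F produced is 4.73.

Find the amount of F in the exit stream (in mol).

Conversion of A: A consumed = 0.742 × 400.4 = 297.1 mol = 2ξ₁ + 1ξ₂.
Selectivity: 1ξ₁ / (2ξ₂) = 4.73 → ξ₁ = 9.46 ξ₂.
Substitute: (2·9.46 + 1) ξ₂ = 297.1 → ξ₂ = 14.91 mol, ξ₁ = 141.1 mol.
Outlet amounts (n = n₀ + Σ ν·ξ):
  A: 400.4 − 2(141.1) − 1(14.91) = 103.3
  C: 0 + 1(141.1) = 141.1
  F: 0 + 2(14.91) = 29.83

29.8 mol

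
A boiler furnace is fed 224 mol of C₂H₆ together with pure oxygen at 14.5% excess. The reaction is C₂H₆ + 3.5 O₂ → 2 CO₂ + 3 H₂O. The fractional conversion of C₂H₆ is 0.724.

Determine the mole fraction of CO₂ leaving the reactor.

0.27

Stoichiometric O₂ = 3.5 × 224 = 784 mol; O₂ fed = 784 × 1.145 = 897.7 mol.
Fuel reacted = 0.724 × 224 → ξ = 162.2 mol.
Outlet (n = n₀ + ν ξ):
  C₂H₆: 224 − 1(162.2) = 61.82
  O₂: 897.7 − 3.5(162.2) = 330.1
  CO₂: 0 + 2(162.2) = 324.4
  H₂O: 0 + 3(162.2) = 486.5
Total out = 1203 mol; y_CO₂ = 324.4 / 1203 = 0.2697.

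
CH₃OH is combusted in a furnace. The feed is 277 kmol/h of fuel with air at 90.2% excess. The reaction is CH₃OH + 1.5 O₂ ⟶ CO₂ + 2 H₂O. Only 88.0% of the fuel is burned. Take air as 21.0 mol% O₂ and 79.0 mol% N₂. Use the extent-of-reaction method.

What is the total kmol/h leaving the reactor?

4160 kmol/h

Stoichiometric O₂ = 1.5 × 277 = 415.5 kmol/h; O₂ fed = 415.5 × 1.902 = 790.3 kmol/h.
N₂ fed = 790.3 × 79/21 = 2973 kmol/h.
Fuel reacted = 0.88 × 277 → ξ = 243.8 kmol/h.
Outlet (n = n₀ + ν ξ):
  CH₃OH: 277 − 1(243.8) = 33.24
  O₂: 790.3 − 1.5(243.8) = 424.6
  N₂: 2973 (inert)
  CO₂: 0 + 1(243.8) = 243.8
  H₂O: 0 + 2(243.8) = 487.5
Total out = 33.24 + 424.6 + 2973 + 243.8 + 487.5 = 4162 kmol/h.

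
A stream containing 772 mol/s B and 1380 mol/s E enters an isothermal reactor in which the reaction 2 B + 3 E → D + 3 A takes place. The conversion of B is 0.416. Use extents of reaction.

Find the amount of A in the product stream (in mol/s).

482 mol/s

B reacted = 0.416 × 772 = 321.2 mol/s; ν_B = −2, so ξ = 321.2/2 = 160.6 mol/s.
Outlet amounts (n = n₀ + ν ξ):
  B: 772 − 2(160.6) = 450.8
  E: 1380 − 3(160.6) = 898.3
  D: 0 + 1(160.6) = 160.6
  A: 0 + 3(160.6) = 481.7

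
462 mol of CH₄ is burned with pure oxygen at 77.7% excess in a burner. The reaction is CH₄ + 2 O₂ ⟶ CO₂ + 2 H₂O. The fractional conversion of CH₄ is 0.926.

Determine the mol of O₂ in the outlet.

786 mol

Stoichiometric O₂ = 2 × 462 = 924 mol; O₂ fed = 924 × 1.777 = 1642 mol.
Fuel reacted = 0.926 × 462 → ξ = 427.8 mol.
Outlet (n = n₀ + ν ξ):
  CH₄: 462 − 1(427.8) = 34.19
  O₂: 1642 − 2(427.8) = 786.3
  CO₂: 0 + 1(427.8) = 427.8
  H₂O: 0 + 2(427.8) = 855.6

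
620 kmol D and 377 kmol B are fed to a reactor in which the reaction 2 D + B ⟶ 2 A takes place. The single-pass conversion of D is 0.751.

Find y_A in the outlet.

D reacted = 0.751 × 620 = 465.6 kmol; ν_D = −2, so ξ = 465.6/2 = 232.8 kmol.
Outlet amounts (n = n₀ + ν ξ):
  D: 620 − 2(232.8) = 154.4
  B: 377 − 1(232.8) = 144.2
  A: 0 + 2(232.8) = 465.6
Total out = 764.2 kmol; y_A = 465.6 / 764.2 = 0.6093.

0.609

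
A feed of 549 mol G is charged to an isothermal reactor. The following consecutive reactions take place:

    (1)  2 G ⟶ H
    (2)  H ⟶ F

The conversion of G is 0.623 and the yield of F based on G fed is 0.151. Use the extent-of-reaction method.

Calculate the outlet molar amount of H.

88.1 mol

Conversion of G: G consumed = 2ξ₁ = 0.623 × 549 → ξ₁ = 171 mol.
Yield of F: 1ξ₂ / 549 = 0.151 → ξ₂ = 82.9 mol.
Outlet amounts (n = n₀ + Σ ν·ξ):
  G: 549 − 2(171) = 207
  H: 0 + 1(171) − 1(82.9) = 88.11
  F: 0 + 1(82.9) = 82.9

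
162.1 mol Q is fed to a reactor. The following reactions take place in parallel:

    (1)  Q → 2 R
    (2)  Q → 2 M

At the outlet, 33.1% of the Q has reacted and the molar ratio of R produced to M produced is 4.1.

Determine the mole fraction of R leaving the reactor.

Conversion of Q: Q consumed = 0.331 × 162.1 = 53.66 mol = 1ξ₁ + 1ξ₂.
Selectivity: 2ξ₁ / (2ξ₂) = 4.1 → ξ₁ = 4.1 ξ₂.
Substitute: (1·4.1 + 1) ξ₂ = 53.66 → ξ₂ = 10.52 mol, ξ₁ = 43.13 mol.
Outlet amounts (n = n₀ + Σ ν·ξ):
  Q: 162.1 − 1(43.13) − 1(10.52) = 108.4
  R: 0 + 2(43.13) = 86.27
  M: 0 + 2(10.52) = 21.04
Total out = 215.8 mol; y_R = 86.27 / 215.8 = 0.3998.

0.4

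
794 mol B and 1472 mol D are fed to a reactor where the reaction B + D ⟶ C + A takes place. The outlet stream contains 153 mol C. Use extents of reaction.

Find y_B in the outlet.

For C: n = n₀ + 1ξ → 153 = 0 + 1ξ, giving ξ = 153 mol.
Outlet amounts (n = n₀ + ν ξ):
  B: 794 − 1(153) = 641
  D: 1472 − 1(153) = 1319
  C: 0 + 1(153) = 153
  A: 0 + 1(153) = 153
Total out = 2266 mol; y_B = 641 / 2266 = 0.2829.

0.283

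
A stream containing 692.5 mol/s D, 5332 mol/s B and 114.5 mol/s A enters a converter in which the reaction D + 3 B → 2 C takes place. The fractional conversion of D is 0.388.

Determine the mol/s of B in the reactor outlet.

4530 mol/s

D reacted = 0.388 × 692.5 = 268.7 mol/s; ν_D = −1, so ξ = 268.7/1 = 268.7 mol/s.
Outlet amounts (n = n₀ + ν ξ):
  D: 692.5 − 1(268.7) = 423.8
  B: 5332 − 3(268.7) = 4526
  C: 0 + 2(268.7) = 537.4
  A: 114.5 (inert)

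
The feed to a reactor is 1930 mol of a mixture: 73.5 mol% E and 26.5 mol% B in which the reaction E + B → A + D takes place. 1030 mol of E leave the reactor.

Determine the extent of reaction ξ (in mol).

For E: n = n₀ − 1ξ → 1030 = 1419 − 1ξ, giving ξ = 388.5 mol.
Outlet amounts (n = n₀ + ν ξ):
  E: 1419 − 1(388.5) = 1030
  B: 511.4 − 1(388.5) = 122.9
  A: 0 + 1(388.5) = 388.5
  D: 0 + 1(388.5) = 388.5

ξ = 389 mol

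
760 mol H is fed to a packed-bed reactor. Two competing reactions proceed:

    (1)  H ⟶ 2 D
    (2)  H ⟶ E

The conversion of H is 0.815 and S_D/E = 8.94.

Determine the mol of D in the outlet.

Conversion of H: H consumed = 0.815 × 760 = 619.4 mol = 1ξ₁ + 1ξ₂.
Selectivity: 2ξ₁ / (1ξ₂) = 8.94 → ξ₁ = 4.47 ξ₂.
Substitute: (1·4.47 + 1) ξ₂ = 619.4 → ξ₂ = 113.2 mol, ξ₁ = 506.2 mol.
Outlet amounts (n = n₀ + Σ ν·ξ):
  H: 760 − 1(506.2) − 1(113.2) = 140.6
  D: 0 + 2(506.2) = 1012
  E: 0 + 1(113.2) = 113.2

1010 mol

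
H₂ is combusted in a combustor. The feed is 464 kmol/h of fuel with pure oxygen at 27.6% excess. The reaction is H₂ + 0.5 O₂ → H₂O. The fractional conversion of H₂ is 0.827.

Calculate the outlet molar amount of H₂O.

Stoichiometric O₂ = 0.5 × 464 = 232 kmol/h; O₂ fed = 232 × 1.276 = 296 kmol/h.
Fuel reacted = 0.827 × 464 → ξ = 383.7 kmol/h.
Outlet (n = n₀ + ν ξ):
  H₂: 464 − 1(383.7) = 80.27
  O₂: 296 − 0.5(383.7) = 104.2
  H₂O: 0 + 1(383.7) = 383.7

384 kmol/h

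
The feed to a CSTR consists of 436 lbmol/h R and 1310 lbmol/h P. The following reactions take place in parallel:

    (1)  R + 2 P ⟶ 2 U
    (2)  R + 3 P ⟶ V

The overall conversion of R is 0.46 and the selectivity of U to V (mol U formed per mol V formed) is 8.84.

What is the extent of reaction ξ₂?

ξ₂ = 37 lbmol/h

Conversion of R: R consumed = 0.46 × 436 = 200.6 lbmol/h = 1ξ₁ + 1ξ₂.
Selectivity: 2ξ₁ / (1ξ₂) = 8.84 → ξ₁ = 4.42 ξ₂.
Substitute: (1·4.42 + 1) ξ₂ = 200.6 → ξ₂ = 37 lbmol/h, ξ₁ = 163.6 lbmol/h.
Outlet amounts (n = n₀ + Σ ν·ξ):
  R: 436 − 1(163.6) − 1(37) = 235.4
  P: 1310 − 2(163.6) − 3(37) = 871.9
  U: 0 + 2(163.6) = 327.1
  V: 0 + 1(37) = 37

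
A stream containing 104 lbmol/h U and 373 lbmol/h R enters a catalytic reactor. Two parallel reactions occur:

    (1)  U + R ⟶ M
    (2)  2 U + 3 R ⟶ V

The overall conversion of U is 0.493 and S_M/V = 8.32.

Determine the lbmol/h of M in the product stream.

41.3 lbmol/h

Conversion of U: U consumed = 0.493 × 104 = 51.27 lbmol/h = 1ξ₁ + 2ξ₂.
Selectivity: 1ξ₁ / (1ξ₂) = 8.32 → ξ₁ = 8.32 ξ₂.
Substitute: (1·8.32 + 2) ξ₂ = 51.27 → ξ₂ = 4.968 lbmol/h, ξ₁ = 41.34 lbmol/h.
Outlet amounts (n = n₀ + Σ ν·ξ):
  U: 104 − 1(41.34) − 2(4.968) = 52.73
  R: 373 − 1(41.34) − 3(4.968) = 316.8
  M: 0 + 1(41.34) = 41.34
  V: 0 + 1(4.968) = 4.968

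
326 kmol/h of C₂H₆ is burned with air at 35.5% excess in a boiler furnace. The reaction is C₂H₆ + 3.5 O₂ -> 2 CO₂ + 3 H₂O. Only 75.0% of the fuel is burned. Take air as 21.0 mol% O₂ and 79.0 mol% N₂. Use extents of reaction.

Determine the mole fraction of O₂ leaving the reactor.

0.0884

Stoichiometric O₂ = 3.5 × 326 = 1141 kmol/h; O₂ fed = 1141 × 1.355 = 1546 kmol/h.
N₂ fed = 1546 × 79/21 = 5816 kmol/h.
Fuel reacted = 0.75 × 326 → ξ = 244.5 kmol/h.
Outlet (n = n₀ + ν ξ):
  C₂H₆: 326 − 1(244.5) = 81.5
  O₂: 1546 − 3.5(244.5) = 690.3
  N₂: 5816 (inert)
  CO₂: 0 + 2(244.5) = 489
  H₂O: 0 + 3(244.5) = 733.5
Total out = 7810 kmol/h; y_O₂ = 690.3 / 7810 = 0.08838.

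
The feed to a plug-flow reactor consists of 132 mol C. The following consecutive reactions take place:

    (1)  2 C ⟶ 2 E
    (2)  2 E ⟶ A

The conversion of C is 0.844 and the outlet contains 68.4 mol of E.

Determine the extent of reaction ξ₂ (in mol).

ξ₂ = 21.5 mol

Conversion of C: C consumed = 2ξ₁ = 0.844 × 132 → ξ₁ = 55.7 mol.
E balance: n_E = 0 + 2ξ₁ − 2ξ₂ = 68.4 → ξ₂ = (2·55.7 − 68.4)/2 = 21.5 mol.
Outlet amounts (n = n₀ + Σ ν·ξ):
  C: 132 − 2(55.7) = 20.59
  E: 0 + 2(55.7) − 2(21.5) = 68.4
  A: 0 + 1(21.5) = 21.5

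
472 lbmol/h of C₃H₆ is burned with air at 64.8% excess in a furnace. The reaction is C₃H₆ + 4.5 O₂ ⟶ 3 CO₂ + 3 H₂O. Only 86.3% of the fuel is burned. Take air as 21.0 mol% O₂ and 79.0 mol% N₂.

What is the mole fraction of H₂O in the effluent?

0.0705

Stoichiometric O₂ = 4.5 × 472 = 2124 lbmol/h; O₂ fed = 2124 × 1.648 = 3500 lbmol/h.
N₂ fed = 3500 × 79/21 = 13170 lbmol/h.
Fuel reacted = 0.863 × 472 → ξ = 407.3 lbmol/h.
Outlet (n = n₀ + ν ξ):
  C₃H₆: 472 − 1(407.3) = 64.66
  O₂: 3500 − 4.5(407.3) = 1667
  N₂: 13170 (inert)
  CO₂: 0 + 3(407.3) = 1222
  H₂O: 0 + 3(407.3) = 1222
Total out = 17340 lbmol/h; y_H₂O = 1222 / 17340 = 0.07046.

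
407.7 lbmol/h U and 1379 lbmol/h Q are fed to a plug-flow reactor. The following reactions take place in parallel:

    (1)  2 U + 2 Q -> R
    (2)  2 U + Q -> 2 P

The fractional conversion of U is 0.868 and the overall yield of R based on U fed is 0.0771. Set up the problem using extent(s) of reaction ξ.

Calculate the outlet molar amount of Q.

Yield of R: 1ξ₁ / 407.7 = 0.0771 → ξ₁ = 31.43 lbmol/h.
Conversion of U: 2ξ₁ + 2ξ₂ = 0.868 × 407.7 = 353.9 → ξ₂ = 145.5 lbmol/h.
Outlet amounts (n = n₀ + Σ ν·ξ):
  U: 407.7 − 2(31.43) − 2(145.5) = 53.82
  Q: 1379 − 2(31.43) − 1(145.5) = 1171
  R: 0 + 1(31.43) = 31.43
  P: 0 + 2(145.5) = 291

1170 lbmol/h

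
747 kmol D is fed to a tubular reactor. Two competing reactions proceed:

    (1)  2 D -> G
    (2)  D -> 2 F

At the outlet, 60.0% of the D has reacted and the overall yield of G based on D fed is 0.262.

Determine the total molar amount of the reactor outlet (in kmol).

Yield of G: 1ξ₁ / 747 = 0.262 → ξ₁ = 195.7 kmol.
Conversion of D: 2ξ₁ + 1ξ₂ = 0.6 × 747 = 448.2 → ξ₂ = 56.77 kmol.
Outlet amounts (n = n₀ + Σ ν·ξ):
  D: 747 − 2(195.7) − 1(56.77) = 298.8
  G: 0 + 1(195.7) = 195.7
  F: 0 + 2(56.77) = 113.5
Total out = 298.8 + 195.7 + 113.5 = 608.1 kmol.

608 kmol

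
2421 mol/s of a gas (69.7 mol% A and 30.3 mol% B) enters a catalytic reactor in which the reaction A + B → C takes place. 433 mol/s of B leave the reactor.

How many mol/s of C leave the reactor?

For B: n = n₀ − 1ξ → 433 = 733.6 − 1ξ, giving ξ = 300.6 mol/s.
Outlet amounts (n = n₀ + ν ξ):
  A: 1687 − 1(300.6) = 1387
  B: 733.6 − 1(300.6) = 433
  C: 0 + 1(300.6) = 300.6

301 mol/s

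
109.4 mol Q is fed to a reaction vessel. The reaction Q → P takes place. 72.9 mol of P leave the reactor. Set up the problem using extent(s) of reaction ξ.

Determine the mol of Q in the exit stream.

36.5 mol

For P: n = n₀ + 1ξ → 72.9 = 0 + 1ξ, giving ξ = 72.9 mol.
Outlet amounts (n = n₀ + ν ξ):
  Q: 109.4 − 1(72.9) = 36.5
  P: 0 + 1(72.9) = 72.9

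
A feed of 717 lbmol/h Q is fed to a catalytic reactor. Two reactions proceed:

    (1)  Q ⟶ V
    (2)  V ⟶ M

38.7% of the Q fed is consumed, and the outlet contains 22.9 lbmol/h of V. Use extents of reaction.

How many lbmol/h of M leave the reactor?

Conversion of Q: Q consumed = 1ξ₁ = 0.387 × 717 → ξ₁ = 277.5 lbmol/h.
V balance: n_V = 0 + 1ξ₁ − 1ξ₂ = 22.9 → ξ₂ = (1·277.5 − 22.9)/1 = 254.6 lbmol/h.
Outlet amounts (n = n₀ + Σ ν·ξ):
  Q: 717 − 1(277.5) = 439.5
  V: 0 + 1(277.5) − 1(254.6) = 22.9
  M: 0 + 1(254.6) = 254.6

255 lbmol/h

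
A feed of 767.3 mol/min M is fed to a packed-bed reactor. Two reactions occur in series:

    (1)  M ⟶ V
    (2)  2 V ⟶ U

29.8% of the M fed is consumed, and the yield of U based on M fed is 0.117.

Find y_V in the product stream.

0.0725

Conversion of M: M consumed = 1ξ₁ = 0.298 × 767.3 → ξ₁ = 228.7 mol/min.
Yield of U: 1ξ₂ / 767.3 = 0.117 → ξ₂ = 89.77 mol/min.
Outlet amounts (n = n₀ + Σ ν·ξ):
  M: 767.3 − 1(228.7) = 538.6
  V: 0 + 1(228.7) − 2(89.77) = 49.11
  U: 0 + 1(89.77) = 89.77
Total out = 677.5 mol/min; y_V = 49.11 / 677.5 = 0.07248.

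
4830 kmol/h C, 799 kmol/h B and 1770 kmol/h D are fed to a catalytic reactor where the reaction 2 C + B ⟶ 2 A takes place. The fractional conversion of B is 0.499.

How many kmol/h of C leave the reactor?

4030 kmol/h

B reacted = 0.499 × 799 = 398.7 kmol/h; ν_B = −1, so ξ = 398.7/1 = 398.7 kmol/h.
Outlet amounts (n = n₀ + ν ξ):
  C: 4830 − 2(398.7) = 4033
  B: 799 − 1(398.7) = 400.3
  A: 0 + 2(398.7) = 797.4
  D: 1770 (inert)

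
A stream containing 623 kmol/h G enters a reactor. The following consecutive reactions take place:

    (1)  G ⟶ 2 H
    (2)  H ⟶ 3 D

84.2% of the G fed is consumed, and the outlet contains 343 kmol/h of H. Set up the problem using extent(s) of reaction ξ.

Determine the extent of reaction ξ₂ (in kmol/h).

ξ₂ = 706 kmol/h

Conversion of G: G consumed = 1ξ₁ = 0.842 × 623 → ξ₁ = 524.6 kmol/h.
H balance: n_H = 0 + 2ξ₁ − 1ξ₂ = 343 → ξ₂ = (2·524.6 − 343)/1 = 706.1 kmol/h.
Outlet amounts (n = n₀ + Σ ν·ξ):
  G: 623 − 1(524.6) = 98.43
  H: 0 + 2(524.6) − 1(706.1) = 343
  D: 0 + 3(706.1) = 2118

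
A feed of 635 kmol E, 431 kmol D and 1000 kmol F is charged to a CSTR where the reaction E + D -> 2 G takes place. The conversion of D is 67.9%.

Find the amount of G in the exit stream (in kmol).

585 kmol

D reacted = 0.679 × 431 = 292.6 kmol; ν_D = −1, so ξ = 292.6/1 = 292.6 kmol.
Outlet amounts (n = n₀ + ν ξ):
  E: 635 − 1(292.6) = 342.4
  D: 431 − 1(292.6) = 138.4
  G: 0 + 2(292.6) = 585.3
  F: 1000 (inert)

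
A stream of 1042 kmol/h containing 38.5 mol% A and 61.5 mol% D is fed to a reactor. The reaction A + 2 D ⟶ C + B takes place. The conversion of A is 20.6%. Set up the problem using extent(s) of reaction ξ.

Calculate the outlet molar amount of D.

476 kmol/h

A reacted = 0.206 × 401.2 = 82.64 kmol/h; ν_A = −1, so ξ = 82.64/1 = 82.64 kmol/h.
Outlet amounts (n = n₀ + ν ξ):
  A: 401.2 − 1(82.64) = 318.5
  D: 640.8 − 2(82.64) = 475.5
  C: 0 + 1(82.64) = 82.64
  B: 0 + 1(82.64) = 82.64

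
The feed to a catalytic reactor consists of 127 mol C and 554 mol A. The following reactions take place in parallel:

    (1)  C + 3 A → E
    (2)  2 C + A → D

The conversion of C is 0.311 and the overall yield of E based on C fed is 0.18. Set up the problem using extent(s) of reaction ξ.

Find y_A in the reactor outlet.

Yield of E: 1ξ₁ / 127 = 0.18 → ξ₁ = 22.86 mol.
Conversion of C: 1ξ₁ + 2ξ₂ = 0.311 × 127 = 39.5 → ξ₂ = 8.319 mol.
Outlet amounts (n = n₀ + Σ ν·ξ):
  C: 127 − 1(22.86) − 2(8.319) = 87.5
  A: 554 − 3(22.86) − 1(8.319) = 477.1
  E: 0 + 1(22.86) = 22.86
  D: 0 + 1(8.319) = 8.319
Total out = 595.8 mol; y_A = 477.1 / 595.8 = 0.8008.

0.801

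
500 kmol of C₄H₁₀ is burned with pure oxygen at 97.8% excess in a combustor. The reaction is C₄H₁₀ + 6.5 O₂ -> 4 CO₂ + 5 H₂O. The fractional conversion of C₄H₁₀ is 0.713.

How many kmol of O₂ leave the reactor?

Stoichiometric O₂ = 6.5 × 500 = 3250 kmol; O₂ fed = 3250 × 1.978 = 6428 kmol.
Fuel reacted = 0.713 × 500 → ξ = 356.5 kmol.
Outlet (n = n₀ + ν ξ):
  C₄H₁₀: 500 − 1(356.5) = 143.5
  O₂: 6428 − 6.5(356.5) = 4111
  CO₂: 0 + 4(356.5) = 1426
  H₂O: 0 + 5(356.5) = 1782

4110 kmol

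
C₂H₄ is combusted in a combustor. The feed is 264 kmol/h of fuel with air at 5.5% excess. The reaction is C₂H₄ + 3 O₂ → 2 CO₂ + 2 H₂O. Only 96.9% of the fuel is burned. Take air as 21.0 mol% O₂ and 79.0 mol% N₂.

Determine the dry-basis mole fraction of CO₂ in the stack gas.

Stoichiometric O₂ = 3 × 264 = 792 kmol/h; O₂ fed = 792 × 1.055 = 835.6 kmol/h.
N₂ fed = 835.6 × 79/21 = 3143 kmol/h.
Fuel reacted = 0.969 × 264 → ξ = 255.8 kmol/h.
Outlet (n = n₀ + ν ξ):
  C₂H₄: 264 − 1(255.8) = 8.184
  O₂: 835.6 − 3(255.8) = 68.11
  N₂: 3143 (inert)
  CO₂: 0 + 2(255.8) = 511.6
  H₂O: 0 + 2(255.8) = 511.6
Dry total = 3731 kmol/h; y_CO₂ (dry) = 511.6 / 3731 = 0.1371.

0.137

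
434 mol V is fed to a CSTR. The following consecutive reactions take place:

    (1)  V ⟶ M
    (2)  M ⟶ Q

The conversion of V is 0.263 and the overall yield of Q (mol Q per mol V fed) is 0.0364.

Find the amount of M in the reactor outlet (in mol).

Conversion of V: V consumed = 1ξ₁ = 0.263 × 434 → ξ₁ = 114.1 mol.
Yield of Q: 1ξ₂ / 434 = 0.0364 → ξ₂ = 15.8 mol.
Outlet amounts (n = n₀ + Σ ν·ξ):
  V: 434 − 1(114.1) = 319.9
  M: 0 + 1(114.1) − 1(15.8) = 98.34
  Q: 0 + 1(15.8) = 15.8

98.3 mol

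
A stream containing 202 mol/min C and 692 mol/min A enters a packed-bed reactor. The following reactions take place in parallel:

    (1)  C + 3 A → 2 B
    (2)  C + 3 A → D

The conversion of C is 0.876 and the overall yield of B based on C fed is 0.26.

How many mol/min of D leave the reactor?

151 mol/min

Yield of B: 2ξ₁ / 202 = 0.26 → ξ₁ = 26.26 mol/min.
Conversion of C: 1ξ₁ + 1ξ₂ = 0.876 × 202 = 177 → ξ₂ = 150.7 mol/min.
Outlet amounts (n = n₀ + Σ ν·ξ):
  C: 202 − 1(26.26) − 1(150.7) = 25.05
  A: 692 − 3(26.26) − 3(150.7) = 161.1
  B: 0 + 2(26.26) = 52.52
  D: 0 + 1(150.7) = 150.7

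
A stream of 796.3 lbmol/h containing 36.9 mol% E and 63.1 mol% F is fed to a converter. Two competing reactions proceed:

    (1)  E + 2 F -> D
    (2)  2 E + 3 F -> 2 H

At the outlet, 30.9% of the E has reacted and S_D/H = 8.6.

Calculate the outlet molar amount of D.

81.3 lbmol/h

Conversion of E: E consumed = 0.309 × 293.8 = 90.79 lbmol/h = 1ξ₁ + 2ξ₂.
Selectivity: 1ξ₁ / (2ξ₂) = 8.6 → ξ₁ = 17.2 ξ₂.
Substitute: (1·17.2 + 2) ξ₂ = 90.79 → ξ₂ = 4.729 lbmol/h, ξ₁ = 81.34 lbmol/h.
Outlet amounts (n = n₀ + Σ ν·ξ):
  E: 293.8 − 1(81.34) − 2(4.729) = 203
  F: 502.5 − 2(81.34) − 3(4.729) = 325.6
  D: 0 + 1(81.34) = 81.34
  H: 0 + 2(4.729) = 9.458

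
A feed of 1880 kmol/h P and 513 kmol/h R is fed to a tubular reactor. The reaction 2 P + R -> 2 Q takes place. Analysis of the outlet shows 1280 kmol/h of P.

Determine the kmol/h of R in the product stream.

213 kmol/h

For P: n = n₀ − 2ξ → 1280 = 1880 − 2ξ, giving ξ = 300 kmol/h.
Outlet amounts (n = n₀ + ν ξ):
  P: 1880 − 2(300) = 1280
  R: 513 − 1(300) = 213
  Q: 0 + 2(300) = 600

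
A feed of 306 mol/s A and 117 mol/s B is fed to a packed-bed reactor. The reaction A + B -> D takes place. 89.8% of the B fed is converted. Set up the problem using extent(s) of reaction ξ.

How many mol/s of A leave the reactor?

B reacted = 0.898 × 117 = 105.1 mol/s; ν_B = −1, so ξ = 105.1/1 = 105.1 mol/s.
Outlet amounts (n = n₀ + ν ξ):
  A: 306 − 1(105.1) = 200.9
  B: 117 − 1(105.1) = 11.93
  D: 0 + 1(105.1) = 105.1

201 mol/s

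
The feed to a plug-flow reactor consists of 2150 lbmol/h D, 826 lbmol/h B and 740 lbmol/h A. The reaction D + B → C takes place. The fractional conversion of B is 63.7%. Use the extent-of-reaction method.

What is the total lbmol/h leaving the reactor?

B reacted = 0.637 × 826 = 526.2 lbmol/h; ν_B = −1, so ξ = 526.2/1 = 526.2 lbmol/h.
Outlet amounts (n = n₀ + ν ξ):
  D: 2150 − 1(526.2) = 1624
  B: 826 − 1(526.2) = 299.8
  C: 0 + 1(526.2) = 526.2
  A: 740 (inert)
Total out = 1624 + 299.8 + 526.2 + 740 = 3190 lbmol/h.

3190 lbmol/h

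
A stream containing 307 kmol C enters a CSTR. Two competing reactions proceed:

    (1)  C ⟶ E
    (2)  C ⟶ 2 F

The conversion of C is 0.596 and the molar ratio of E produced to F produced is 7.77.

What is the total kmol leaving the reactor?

318 kmol

Conversion of C: C consumed = 0.596 × 307 = 183 kmol = 1ξ₁ + 1ξ₂.
Selectivity: 1ξ₁ / (2ξ₂) = 7.77 → ξ₁ = 15.54 ξ₂.
Substitute: (1·15.54 + 1) ξ₂ = 183 → ξ₂ = 11.06 kmol, ξ₁ = 171.9 kmol.
Outlet amounts (n = n₀ + Σ ν·ξ):
  C: 307 − 1(171.9) − 1(11.06) = 124
  E: 0 + 1(171.9) = 171.9
  F: 0 + 2(11.06) = 22.12
Total out = 124 + 171.9 + 22.12 = 318.1 kmol.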